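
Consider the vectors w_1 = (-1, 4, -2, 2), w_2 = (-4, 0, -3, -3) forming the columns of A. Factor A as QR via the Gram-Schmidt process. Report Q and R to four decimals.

Q = [[-0.2000, -0.6648], [0.8000, -0.1108], [-0.4000, -0.4640], [0.4000, -0.5748]], R = [[5.0000, 0.8000], [0.0000, 5.7758]]

w_1 = (-1, 4, -2, 2); ‖w_1‖ = 5.0000, so e_1 = (-0.2000, 0.8000, -0.4000, 0.4000).
e_1·w_2 = (-0.2000)·(-4) + 0.8000·0 + (-0.4000)·(-3) + 0.4000·(-3) = 0.8000.
u_2 = w_2 − 0.8000·e_1 = (-3.8400, -0.6400, -2.6800, -3.3200).
‖u_2‖ = 5.7758, so e_2 = (-0.6648, -0.1108, -0.4640, -0.5748).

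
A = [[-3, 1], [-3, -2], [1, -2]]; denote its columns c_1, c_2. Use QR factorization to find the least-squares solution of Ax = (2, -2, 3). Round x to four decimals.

x = (0.1588, -0.0176)

c_1 = (-3, -3, 1); ‖c_1‖ = 4.3589, so e_1 = (-0.6882, -0.6882, 0.2294).
e_1·c_2 = (-0.6882)·1 + (-0.6882)·(-2) + 0.2294·(-2) = 0.2294.
u_2 = c_2 − 0.2294·e_1 = (1.1579, -1.8421, -2.0526).
‖u_2‖ = 2.9912, so e_2 = (0.3871, -0.6158, -0.6862).
Qᵀb = (0.6882, -0.0528).
Back-substitute: x_2 = -0.0528/2.9912 = -0.0176.
x_1 = (0.6882 − 0.2294·(-0.0176))/4.3589 = 0.1588.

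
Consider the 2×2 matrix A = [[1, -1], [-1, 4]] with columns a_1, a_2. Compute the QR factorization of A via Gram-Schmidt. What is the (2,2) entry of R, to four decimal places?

a_1 = (1, -1); ‖a_1‖ = 1.4142, so e_1 = (0.7071, -0.7071).
e_1·a_2 = 0.7071·(-1) + (-0.7071)·4 = -3.5355.
u_2 = a_2 + 3.5355·e_1 = (1.5000, 1.5000).
r_{22} = ‖u_2‖ = 2.1213.

r_{22} = 2.1213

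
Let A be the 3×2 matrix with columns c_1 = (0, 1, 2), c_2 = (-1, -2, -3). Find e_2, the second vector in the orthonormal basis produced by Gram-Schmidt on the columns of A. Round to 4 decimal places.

e_1 = c_1/‖c_1‖ = (0, 1, 2)/2.2361 = (0.0000, 0.4472, 0.8944).
r_{12} = e_1·c_2 = -3.5777.
u_2 = c_2 + 3.5777·e_1 = (-1.0000, -0.4000, 0.2000).
‖u_2‖ = 1.0954, so e_2 = (-0.9129, -0.3651, 0.1826).

e_2 = (-0.9129, -0.3651, 0.1826)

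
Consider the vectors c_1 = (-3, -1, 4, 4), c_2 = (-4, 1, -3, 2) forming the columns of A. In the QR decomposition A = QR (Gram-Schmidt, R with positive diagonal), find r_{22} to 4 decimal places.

c_1 = (-3, -1, 4, 4); ‖c_1‖ = 6.4807, so e_1 = (-0.4629, -0.1543, 0.6172, 0.6172).
e_1·c_2 = (-0.4629)·(-4) + (-0.1543)·1 + 0.6172·(-3) + 0.6172·2 = 1.0801.
u_2 = c_2 − 1.0801·e_1 = (-3.5000, 1.1667, -3.6667, 1.3333).
r_{22} = ‖u_2‖ = 5.3697.

r_{22} = 5.3697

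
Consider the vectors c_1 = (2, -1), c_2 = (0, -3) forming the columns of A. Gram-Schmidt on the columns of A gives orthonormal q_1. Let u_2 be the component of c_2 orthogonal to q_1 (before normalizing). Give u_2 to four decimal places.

u_2 = (-1.2000, -2.4000)

c_1 = (2, -1); ‖c_1‖ = 2.2361, so q_1 = (0.8944, -0.4472).
q_1·c_2 = 0.8944·0 + (-0.4472)·(-3) = 1.3416.
u_2 = c_2 − 1.3416·q_1 = (-1.2000, -2.4000).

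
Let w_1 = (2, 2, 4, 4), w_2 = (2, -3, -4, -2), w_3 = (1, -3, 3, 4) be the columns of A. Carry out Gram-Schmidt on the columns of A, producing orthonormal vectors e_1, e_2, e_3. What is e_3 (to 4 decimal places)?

e_3 = (-0.3671, -0.8281, 0.2775, 0.3201)

w_1 = (2, 2, 4, 4); ‖w_1‖ = 6.3246, so e_1 = (0.3162, 0.3162, 0.6325, 0.6325).
e_1·w_2 = 0.3162·2 + 0.3162·(-3) + 0.6325·(-4) + 0.6325·(-2) = -4.1110.
u_2 = w_2 + 4.1110·e_1 = (3.3000, -1.7000, -1.4000, 0.6000).
‖u_2‖ = 4.0125, so e_2 = (0.8224, -0.4237, -0.3489, 0.1495).
e_1·w_3 = 0.3162·1 + 0.3162·(-3) + 0.6325·3 + 0.6325·4 = 3.7947; e_2·w_3 = 0.8224·1 + (-0.4237)·(-3) + (-0.3489)·3 + 0.1495·4 = 1.6449.
u_3 = w_3 − 3.7947·e_1 − 1.6449·e_2 = (-1.5528, -3.5031, 1.1739, 1.3540).
‖u_3‖ = 4.2302, so e_3 = (-0.3671, -0.8281, 0.2775, 0.3201).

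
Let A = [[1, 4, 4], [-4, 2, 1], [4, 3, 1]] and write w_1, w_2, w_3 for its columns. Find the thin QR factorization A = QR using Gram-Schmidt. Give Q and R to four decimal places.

Q = [[0.1741, 0.7223, 0.6693], [-0.6963, 0.5709, -0.4350], [0.6963, 0.3903, -0.6023]], R = [[5.7446, 1.3926, 0.6963], [0.0000, 5.2020, 3.8505], [0.0000, 0.0000, 1.6397]]

q_1 = w_1/‖w_1‖ = (1, -4, 4)/5.7446 = (0.1741, -0.6963, 0.6963).
r_{12} = q_1·w_2 = 1.3926.
u_2 = w_2 − 1.3926·q_1 = (3.7576, 2.9697, 2.0303).
‖u_2‖ = 5.2020, so q_2 = (0.7223, 0.5709, 0.3903).
r_{13} = q_1·w_3 = 0.6963; r_{23} = q_2·w_3 = 3.8505.
u_3 = w_3 − 0.6963·q_1 − 3.8505·q_2 = (1.0974, -0.7133, -0.9877).
‖u_3‖ = 1.6397, so q_3 = (0.6693, -0.4350, -0.6023).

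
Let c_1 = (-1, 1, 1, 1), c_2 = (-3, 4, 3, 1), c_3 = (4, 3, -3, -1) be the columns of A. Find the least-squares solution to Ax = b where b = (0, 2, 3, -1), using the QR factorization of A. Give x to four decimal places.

q_1 = c_1/‖c_1‖ = (-1, 1, 1, 1)/2.0000 = (-0.5000, 0.5000, 0.5000, 0.5000).
r_{12} = q_1·c_2 = 5.5000.
u_2 = c_2 − 5.5000·q_1 = (-0.2500, 1.2500, 0.2500, -1.7500).
‖u_2‖ = 2.1794, so q_2 = (-0.1147, 0.5735, 0.1147, -0.8030).
r_{13} = q_1·c_3 = -2.5000; r_{23} = q_2·c_3 = 1.7206.
u_3 = c_3 + 2.5000·q_1 − 1.7206·q_2 = (2.9474, 3.2632, -1.9474, 1.6316).
‖u_3‖ = 5.0783, so q_3 = (0.5804, 0.6426, -0.3835, 0.3213).
Qᵀb = (2.0000, 2.2942, -0.1866).
Back-substitute: x_3 = -0.1866/5.0783 = -0.0367.
x_2 = (2.2942 − 1.7206·(-0.0367))/2.1794 = 1.0816.
x_1 = (2.0000 − 5.5000·1.0816 + 2.5000·(-0.0367))/2.0000 = -2.0204.

x = (-2.0204, 1.0816, -0.0367)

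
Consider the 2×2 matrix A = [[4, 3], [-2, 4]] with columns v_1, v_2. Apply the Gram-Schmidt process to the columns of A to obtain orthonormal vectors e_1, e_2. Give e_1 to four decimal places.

v_1 = (4, -2); ‖v_1‖ = 4.4721, so e_1 = (0.8944, -0.4472).

e_1 = (0.8944, -0.4472)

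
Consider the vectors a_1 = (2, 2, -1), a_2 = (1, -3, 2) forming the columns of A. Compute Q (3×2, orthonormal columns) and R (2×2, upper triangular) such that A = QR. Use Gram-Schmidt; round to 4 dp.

Q = [[0.6667, 0.7379], [0.6667, -0.5270], [-0.3333, 0.4216]], R = [[3.0000, -2.0000], [0.0000, 3.1623]]

q_1 = a_1/‖a_1‖ = (2, 2, -1)/3.0000 = (0.6667, 0.6667, -0.3333).
r_{12} = q_1·a_2 = -2.0000.
u_2 = a_2 + 2.0000·q_1 = (2.3333, -1.6667, 1.3333).
‖u_2‖ = 3.1623, so q_2 = (0.7379, -0.5270, 0.4216).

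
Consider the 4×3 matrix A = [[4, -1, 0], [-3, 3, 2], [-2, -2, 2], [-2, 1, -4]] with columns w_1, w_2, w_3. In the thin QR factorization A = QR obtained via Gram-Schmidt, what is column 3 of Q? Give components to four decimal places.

q_3 = (0.0665, 0.4747, 0.2595, -0.8384)

q_1 = w_1/‖w_1‖ = (4, -3, -2, -2)/5.7446 = (0.6963, -0.5222, -0.3482, -0.3482).
r_{12} = q_1·w_2 = -1.9149.
u_2 = w_2 + 1.9149·q_1 = (0.3333, 2.0000, -2.6667, 0.3333).
‖u_2‖ = 3.3665, so q_2 = (0.0990, 0.5941, -0.7921, 0.0990).
r_{13} = q_1·w_3 = -0.3482; r_{23} = q_2·w_3 = -0.7921.
u_3 = w_3 + 0.3482·q_1 + 0.7921·q_2 = (0.3209, 2.2888, 1.2513, -4.0428).
‖u_3‖ = 4.8220, so q_3 = (0.0665, 0.4747, 0.2595, -0.8384).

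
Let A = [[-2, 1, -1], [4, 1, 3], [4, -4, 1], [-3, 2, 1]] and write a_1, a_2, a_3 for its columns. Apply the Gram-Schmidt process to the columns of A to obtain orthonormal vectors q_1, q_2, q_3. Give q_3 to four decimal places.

q_3 = (-0.2052, 0.1338, 0.4193, 0.8742)

a_1 = (-2, 4, 4, -3); ‖a_1‖ = 6.7082, so q_1 = (-0.2981, 0.5963, 0.5963, -0.4472).
q_1·a_2 = (-0.2981)·1 + 0.5963·1 + 0.5963·(-4) + (-0.4472)·2 = -2.9814.
u_2 = a_2 + 2.9814·q_1 = (0.1111, 2.7778, -2.2222, 0.6667).
‖u_2‖ = 3.6209, so q_2 = (0.0307, 0.7671, -0.6137, 0.1841).
q_1·a_3 = (-0.2981)·(-1) + 0.5963·3 + 0.5963·1 + (-0.4472)·1 = 2.2361; q_2·a_3 = 0.0307·(-1) + 0.7671·3 + (-0.6137)·1 + 0.1841·1 = 1.8411.
u_3 = a_3 − 2.2361·q_1 − 1.8411·q_2 = (-0.3898, 0.2542, 0.7966, 1.6610).
‖u_3‖ = 1.9000, so q_3 = (-0.2052, 0.1338, 0.4193, 0.8742).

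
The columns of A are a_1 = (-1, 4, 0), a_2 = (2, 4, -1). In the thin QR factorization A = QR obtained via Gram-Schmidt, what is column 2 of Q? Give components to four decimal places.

q_2 = (0.9175, 0.2294, -0.3249)

a_1 = (-1, 4, 0); ‖a_1‖ = 4.1231, so q_1 = (-0.2425, 0.9701, 0.0000).
q_1·a_2 = (-0.2425)·2 + 0.9701·4 + 0.0000·(-1) = 3.3955.
u_2 = a_2 − 3.3955·q_1 = (2.8235, 0.7059, -1.0000).
‖u_2‖ = 3.0774, so q_2 = (0.9175, 0.2294, -0.3249).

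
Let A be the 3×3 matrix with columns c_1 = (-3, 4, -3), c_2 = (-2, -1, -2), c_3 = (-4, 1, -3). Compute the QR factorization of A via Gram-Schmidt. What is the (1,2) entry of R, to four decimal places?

r_{12} = 1.3720

c_1 = (-3, 4, -3); ‖c_1‖ = 5.8310, so q_1 = (-0.5145, 0.6860, -0.5145).
r_{12} = q_1·c_2 = 1.3720.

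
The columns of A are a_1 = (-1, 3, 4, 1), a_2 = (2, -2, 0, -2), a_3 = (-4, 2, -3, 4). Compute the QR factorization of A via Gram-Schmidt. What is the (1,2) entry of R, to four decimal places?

r_{12} = -1.9245

a_1 = (-1, 3, 4, 1); ‖a_1‖ = 5.1962, so e_1 = (-0.1925, 0.5774, 0.7698, 0.1925).
r_{12} = e_1·a_2 = -1.9245.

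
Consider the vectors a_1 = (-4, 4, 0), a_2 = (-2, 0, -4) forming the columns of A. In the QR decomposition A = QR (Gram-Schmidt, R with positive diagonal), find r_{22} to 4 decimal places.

a_1 = (-4, 4, 0); ‖a_1‖ = 5.6569, so q_1 = (-0.7071, 0.7071, 0.0000).
q_1·a_2 = (-0.7071)·(-2) + 0.7071·0 + 0.0000·(-4) = 1.4142.
u_2 = a_2 − 1.4142·q_1 = (-1.0000, -1.0000, -4.0000).
r_{22} = ‖u_2‖ = 4.2426.

r_{22} = 4.2426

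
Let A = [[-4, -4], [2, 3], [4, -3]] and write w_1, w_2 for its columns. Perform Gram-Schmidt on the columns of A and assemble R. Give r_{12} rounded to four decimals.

r_{12} = 1.6667

w_1 = (-4, 2, 4); ‖w_1‖ = 6.0000, so q_1 = (-0.6667, 0.3333, 0.6667).
r_{12} = q_1·w_2 = 1.6667.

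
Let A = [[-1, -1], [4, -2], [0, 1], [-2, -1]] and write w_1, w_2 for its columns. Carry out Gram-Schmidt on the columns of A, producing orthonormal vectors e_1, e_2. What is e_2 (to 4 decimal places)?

e_2 = (-0.5137, -0.4346, 0.4149, -0.6125)

w_1 = (-1, 4, 0, -2); ‖w_1‖ = 4.5826, so e_1 = (-0.2182, 0.8729, 0.0000, -0.4364).
e_1·w_2 = (-0.2182)·(-1) + 0.8729·(-2) + 0.0000·1 + (-0.4364)·(-1) = -1.0911.
u_2 = w_2 + 1.0911·e_1 = (-1.2381, -1.0476, 1.0000, -1.4762).
‖u_2‖ = 2.4103, so e_2 = (-0.5137, -0.4346, 0.4149, -0.6125).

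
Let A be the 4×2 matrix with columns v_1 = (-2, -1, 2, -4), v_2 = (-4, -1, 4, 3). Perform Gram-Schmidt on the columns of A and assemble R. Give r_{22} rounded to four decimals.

q_1 = v_1/‖v_1‖ = (-2, -1, 2, -4)/5.0000 = (-0.4000, -0.2000, 0.4000, -0.8000).
r_{12} = q_1·v_2 = 1.0000.
u_2 = v_2 − 1.0000·q_1 = (-3.6000, -0.8000, 3.6000, 3.8000).
r_{22} = ‖u_2‖ = 6.4031.

r_{22} = 6.4031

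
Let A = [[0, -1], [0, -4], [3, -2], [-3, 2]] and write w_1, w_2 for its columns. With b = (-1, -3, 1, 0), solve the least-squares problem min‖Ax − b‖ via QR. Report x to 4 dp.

e_1 = w_1/‖w_1‖ = (0, 0, 3, -3)/4.2426 = (0.0000, 0.0000, 0.7071, -0.7071).
r_{12} = e_1·w_2 = -2.8284.
u_2 = w_2 + 2.8284·e_1 = (-1.0000, -4.0000, 0.0000, 0.0000).
‖u_2‖ = 4.1231, so e_2 = (-0.2425, -0.9701, 0.0000, 0.0000).
Qᵀb = (0.7071, 3.1530).
Back-substitute: x_2 = 3.1530/4.1231 = 0.7647.
x_1 = (0.7071 + 2.8284·0.7647)/4.2426 = 0.6765.

x = (0.6765, 0.7647)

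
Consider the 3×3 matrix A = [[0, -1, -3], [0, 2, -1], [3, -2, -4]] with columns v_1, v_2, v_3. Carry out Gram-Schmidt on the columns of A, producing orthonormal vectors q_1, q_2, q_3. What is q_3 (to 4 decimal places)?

q_3 = (-0.8944, -0.4472, 0.0000)

v_1 = (0, 0, 3); ‖v_1‖ = 3.0000, so q_1 = (0.0000, 0.0000, 1.0000).
q_1·v_2 = 0.0000·(-1) + 0.0000·2 + 1.0000·(-2) = -2.0000.
u_2 = v_2 + 2.0000·q_1 = (-1.0000, 2.0000, 0.0000).
‖u_2‖ = 2.2361, so q_2 = (-0.4472, 0.8944, 0.0000).
q_1·v_3 = 0.0000·(-3) + 0.0000·(-1) + 1.0000·(-4) = -4.0000; q_2·v_3 = (-0.4472)·(-3) + 0.8944·(-1) + 0.0000·(-4) = 0.4472.
u_3 = v_3 + 4.0000·q_1 − 0.4472·q_2 = (-2.8000, -1.4000, 0.0000).
‖u_3‖ = 3.1305, so q_3 = (-0.8944, -0.4472, 0.0000).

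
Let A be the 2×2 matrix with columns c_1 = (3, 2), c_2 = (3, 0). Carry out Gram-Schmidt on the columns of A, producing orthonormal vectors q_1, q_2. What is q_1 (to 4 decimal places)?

q_1 = (0.8321, 0.5547)

c_1 = (3, 2); ‖c_1‖ = 3.6056, so q_1 = (0.8321, 0.5547).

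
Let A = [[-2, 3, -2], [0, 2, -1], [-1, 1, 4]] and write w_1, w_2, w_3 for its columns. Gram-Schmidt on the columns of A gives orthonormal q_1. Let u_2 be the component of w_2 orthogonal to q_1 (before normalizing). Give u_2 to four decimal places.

u_2 = (0.2000, 2.0000, -0.4000)

w_1 = (-2, 0, -1); ‖w_1‖ = 2.2361, so q_1 = (-0.8944, 0.0000, -0.4472).
q_1·w_2 = (-0.8944)·3 + 0.0000·2 + (-0.4472)·1 = -3.1305.
u_2 = w_2 + 3.1305·q_1 = (0.2000, 2.0000, -0.4000).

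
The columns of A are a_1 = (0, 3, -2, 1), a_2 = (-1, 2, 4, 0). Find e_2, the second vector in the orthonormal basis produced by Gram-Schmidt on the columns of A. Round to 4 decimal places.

e_2 = (-0.2197, 0.5336, 0.8161, 0.0314)

a_1 = (0, 3, -2, 1); ‖a_1‖ = 3.7417, so e_1 = (0.0000, 0.8018, -0.5345, 0.2673).
e_1·a_2 = 0.0000·(-1) + 0.8018·2 + (-0.5345)·4 + 0.2673·0 = -0.5345.
u_2 = a_2 + 0.5345·e_1 = (-1.0000, 2.4286, 3.7143, 0.1429).
‖u_2‖ = 4.5513, so e_2 = (-0.2197, 0.5336, 0.8161, 0.0314).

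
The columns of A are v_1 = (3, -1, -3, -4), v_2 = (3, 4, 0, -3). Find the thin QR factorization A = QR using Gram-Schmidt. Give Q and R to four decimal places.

Q = [[0.5071, 0.3041], [-0.1690, 0.8841], [-0.5071, 0.2872], [-0.6761, -0.2084]], R = [[5.9161, 2.8735], [0.0000, 5.0737]]

v_1 = (3, -1, -3, -4); ‖v_1‖ = 5.9161, so q_1 = (0.5071, -0.1690, -0.5071, -0.6761).
q_1·v_2 = 0.5071·3 + (-0.1690)·4 + (-0.5071)·0 + (-0.6761)·(-3) = 2.8735.
u_2 = v_2 − 2.8735·q_1 = (1.5429, 4.4857, 1.4571, -1.0571).
‖u_2‖ = 5.0737, so q_2 = (0.3041, 0.8841, 0.2872, -0.2084).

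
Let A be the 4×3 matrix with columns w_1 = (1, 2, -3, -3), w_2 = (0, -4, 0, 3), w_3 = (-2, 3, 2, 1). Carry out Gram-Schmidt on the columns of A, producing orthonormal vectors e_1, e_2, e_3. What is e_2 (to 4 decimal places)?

e_2 = (0.2096, -0.7151, -0.6288, 0.2219)

e_1 = w_1/‖w_1‖ = (1, 2, -3, -3)/4.7958 = (0.2085, 0.4170, -0.6255, -0.6255).
r_{12} = e_1·w_2 = -3.5447.
u_2 = w_2 + 3.5447·e_1 = (0.7391, -2.5217, -2.2174, 0.7826).
‖u_2‖ = 3.5263, so e_2 = (0.2096, -0.7151, -0.6288, 0.2219).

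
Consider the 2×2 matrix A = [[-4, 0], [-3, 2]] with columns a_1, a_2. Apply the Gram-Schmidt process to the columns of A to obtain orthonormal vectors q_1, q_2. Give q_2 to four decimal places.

a_1 = (-4, -3); ‖a_1‖ = 5.0000, so q_1 = (-0.8000, -0.6000).
q_1·a_2 = (-0.8000)·0 + (-0.6000)·2 = -1.2000.
u_2 = a_2 + 1.2000·q_1 = (-0.9600, 1.2800).
‖u_2‖ = 1.6000, so q_2 = (-0.6000, 0.8000).

q_2 = (-0.6000, 0.8000)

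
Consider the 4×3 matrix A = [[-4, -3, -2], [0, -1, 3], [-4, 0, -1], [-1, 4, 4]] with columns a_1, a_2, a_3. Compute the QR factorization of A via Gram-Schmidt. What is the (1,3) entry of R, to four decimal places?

r_{13} = 1.3926

a_1 = (-4, 0, -4, -1); ‖a_1‖ = 5.7446, so e_1 = (-0.6963, 0.0000, -0.6963, -0.1741).
r_{13} = e_1·a_3 = 1.3926.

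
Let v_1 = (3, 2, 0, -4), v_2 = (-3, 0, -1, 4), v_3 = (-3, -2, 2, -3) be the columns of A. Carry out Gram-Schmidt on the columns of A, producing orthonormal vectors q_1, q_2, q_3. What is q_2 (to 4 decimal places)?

q_2 = (-0.1962, 0.8175, -0.4741, 0.2616)

v_1 = (3, 2, 0, -4); ‖v_1‖ = 5.3852, so q_1 = (0.5571, 0.3714, 0.0000, -0.7428).
q_1·v_2 = 0.5571·(-3) + 0.3714·0 + 0.0000·(-1) + (-0.7428)·4 = -4.6424.
u_2 = v_2 + 4.6424·q_1 = (-0.4138, 1.7241, -1.0000, 0.5517).
‖u_2‖ = 2.1091, so q_2 = (-0.1962, 0.8175, -0.4741, 0.2616).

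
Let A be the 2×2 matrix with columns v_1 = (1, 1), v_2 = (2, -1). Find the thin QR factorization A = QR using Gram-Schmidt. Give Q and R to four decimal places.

Q = [[0.7071, 0.7071], [0.7071, -0.7071]], R = [[1.4142, 0.7071], [0.0000, 2.1213]]

q_1 = v_1/‖v_1‖ = (1, 1)/1.4142 = (0.7071, 0.7071).
r_{12} = q_1·v_2 = 0.7071.
u_2 = v_2 − 0.7071·q_1 = (1.5000, -1.5000).
‖u_2‖ = 2.1213, so q_2 = (0.7071, -0.7071).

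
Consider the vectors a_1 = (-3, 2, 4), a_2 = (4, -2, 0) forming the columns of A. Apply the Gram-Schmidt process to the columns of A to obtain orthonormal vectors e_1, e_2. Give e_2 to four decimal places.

e_1 = a_1/‖a_1‖ = (-3, 2, 4)/5.3852 = (-0.5571, 0.3714, 0.7428).
r_{12} = e_1·a_2 = -2.9711.
u_2 = a_2 + 2.9711·e_1 = (2.3448, -0.8966, 2.2069).
‖u_2‖ = 3.3425, so e_2 = (0.7015, -0.2682, 0.6603).

e_2 = (0.7015, -0.2682, 0.6603)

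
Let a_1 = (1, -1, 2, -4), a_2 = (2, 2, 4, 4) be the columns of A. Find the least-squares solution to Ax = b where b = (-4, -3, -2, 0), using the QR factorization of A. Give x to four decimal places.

a_1 = (1, -1, 2, -4); ‖a_1‖ = 4.6904, so e_1 = (0.2132, -0.2132, 0.4264, -0.8528).
e_1·a_2 = 0.2132·2 + (-0.2132)·2 + 0.4264·4 + (-0.8528)·4 = -1.7056.
u_2 = a_2 + 1.7056·e_1 = (2.3636, 1.6364, 4.7273, 2.5455).
‖u_2‖ = 6.0902, so e_2 = (0.3881, 0.2687, 0.7762, 0.4180).
Qᵀb = (-1.0660, -3.9109).
Back-substitute: x_2 = -3.9109/6.0902 = -0.6422.
x_1 = (-1.0660 + 1.7056·(-0.6422))/4.6904 = -0.4608.

x = (-0.4608, -0.6422)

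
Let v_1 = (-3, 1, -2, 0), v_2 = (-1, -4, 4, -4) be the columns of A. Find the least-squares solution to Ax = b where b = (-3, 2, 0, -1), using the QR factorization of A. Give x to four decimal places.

x = (0.8760, 0.1405)

v_1 = (-3, 1, -2, 0); ‖v_1‖ = 3.7417, so e_1 = (-0.8018, 0.2673, -0.5345, 0.0000).
e_1·v_2 = (-0.8018)·(-1) + 0.2673·(-4) + (-0.5345)·4 + 0.0000·(-4) = -2.4054.
u_2 = v_2 + 2.4054·e_1 = (-2.9286, -3.3571, 2.7143, -4.0000).
‖u_2‖ = 6.5738, so e_2 = (-0.4455, -0.5107, 0.4129, -0.6085).
Qᵀb = (2.9399, 0.9236).
Back-substitute: x_2 = 0.9236/6.5738 = 0.1405.
x_1 = (2.9399 + 2.4054·0.1405)/3.7417 = 0.8760.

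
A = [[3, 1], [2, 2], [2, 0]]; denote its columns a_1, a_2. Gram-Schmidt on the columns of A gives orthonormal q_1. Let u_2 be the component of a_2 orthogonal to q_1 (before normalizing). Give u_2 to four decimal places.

u_2 = (-0.2353, 1.1765, -0.8235)

q_1 = a_1/‖a_1‖ = (3, 2, 2)/4.1231 = (0.7276, 0.4851, 0.4851).
r_{12} = q_1·a_2 = 1.6977.
u_2 = a_2 − 1.6977·q_1 = (-0.2353, 1.1765, -0.8235).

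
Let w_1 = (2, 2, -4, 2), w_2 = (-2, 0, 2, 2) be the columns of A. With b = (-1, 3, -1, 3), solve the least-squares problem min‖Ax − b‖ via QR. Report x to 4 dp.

e_1 = w_1/‖w_1‖ = (2, 2, -4, 2)/5.2915 = (0.3780, 0.3780, -0.7559, 0.3780).
r_{12} = e_1·w_2 = -1.5119.
u_2 = w_2 + 1.5119·e_1 = (-1.4286, 0.5714, 0.8571, 2.5714).
‖u_2‖ = 3.1168, so e_2 = (-0.4583, 0.1833, 0.2750, 0.8250).
Qᵀb = (2.6458, 3.2084).
Back-substitute: x_2 = 3.2084/3.1168 = 1.0294.
x_1 = (2.6458 + 1.5119·1.0294)/5.2915 = 0.7941.

x = (0.7941, 1.0294)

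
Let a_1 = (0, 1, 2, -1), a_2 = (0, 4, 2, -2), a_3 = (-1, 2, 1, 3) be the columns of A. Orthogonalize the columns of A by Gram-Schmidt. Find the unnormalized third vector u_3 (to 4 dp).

u_3 = (-1.0000, 1.0909, 1.0909, 3.2727)

a_1 = (0, 1, 2, -1); ‖a_1‖ = 2.4495, so e_1 = (0.0000, 0.4082, 0.8165, -0.4082).
e_1·a_2 = 0.0000·0 + 0.4082·4 + 0.8165·2 + (-0.4082)·(-2) = 4.0825.
u_2 = a_2 − 4.0825·e_1 = (0.0000, 2.3333, -1.3333, -0.3333).
‖u_2‖ = 2.7080, so e_2 = (0.0000, 0.8616, -0.4924, -0.1231).
e_1·a_3 = 0.0000·(-1) + 0.4082·2 + 0.8165·1 + (-0.4082)·3 = 0.4082; e_2·a_3 = 0.0000·(-1) + 0.8616·2 + (-0.4924)·1 + (-0.1231)·3 = 0.8616.
u_3 = a_3 − 0.4082·e_1 − 0.8616·e_2 = (-1.0000, 1.0909, 1.0909, 3.2727).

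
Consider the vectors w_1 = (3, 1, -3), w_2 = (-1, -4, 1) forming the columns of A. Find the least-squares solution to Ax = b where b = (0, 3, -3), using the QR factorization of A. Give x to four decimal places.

x = (0.2727, -0.6818)

w_1 = (3, 1, -3); ‖w_1‖ = 4.3589, so e_1 = (0.6882, 0.2294, -0.6882).
e_1·w_2 = 0.6882·(-1) + 0.2294·(-4) + (-0.6882)·1 = -2.2942.
u_2 = w_2 + 2.2942·e_1 = (0.5789, -3.4737, -0.5789).
‖u_2‖ = 3.5689, so e_2 = (0.1622, -0.9733, -0.1622).
Qᵀb = (2.7530, -2.4333).
Back-substitute: x_2 = -2.4333/3.5689 = -0.6818.
x_1 = (2.7530 + 2.2942·(-0.6818))/4.3589 = 0.2727.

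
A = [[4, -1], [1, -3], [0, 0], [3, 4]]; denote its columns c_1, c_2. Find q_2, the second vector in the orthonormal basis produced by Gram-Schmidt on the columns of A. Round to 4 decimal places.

q_2 = (-0.3536, -0.6380, 0.0000, 0.6841)

c_1 = (4, 1, 0, 3); ‖c_1‖ = 5.0990, so q_1 = (0.7845, 0.1961, 0.0000, 0.5883).
q_1·c_2 = 0.7845·(-1) + 0.1961·(-3) + 0.0000·0 + 0.5883·4 = 0.9806.
u_2 = c_2 − 0.9806·q_1 = (-1.7692, -3.1923, 0.0000, 3.4231).
‖u_2‖ = 5.0038, so q_2 = (-0.3536, -0.6380, 0.0000, 0.6841).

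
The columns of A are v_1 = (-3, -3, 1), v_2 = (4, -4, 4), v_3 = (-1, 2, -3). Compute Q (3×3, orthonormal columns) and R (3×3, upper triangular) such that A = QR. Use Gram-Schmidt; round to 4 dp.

q_1 = v_1/‖v_1‖ = (-3, -3, 1)/4.3589 = (-0.6882, -0.6882, 0.2294).
r_{12} = q_1·v_2 = 0.9177.
u_2 = v_2 − 0.9177·q_1 = (4.6316, -3.3684, 3.7895).
‖u_2‖ = 6.8672, so q_2 = (0.6745, -0.4905, 0.5518).
r_{13} = q_1·v_3 = -1.3765; r_{23} = q_2·v_3 = -3.3110.
u_3 = v_3 + 1.3765·q_1 + 3.3110·q_2 = (0.2857, -0.5714, -0.8571).
‖u_3‖ = 1.0690, so q_3 = (0.2673, -0.5345, -0.8018).

Q = [[-0.6882, 0.6745, 0.2673], [-0.6882, -0.4905, -0.5345], [0.2294, 0.5518, -0.8018]], R = [[4.3589, 0.9177, -1.3765], [0.0000, 6.8672, -3.3110], [0.0000, 0.0000, 1.0690]]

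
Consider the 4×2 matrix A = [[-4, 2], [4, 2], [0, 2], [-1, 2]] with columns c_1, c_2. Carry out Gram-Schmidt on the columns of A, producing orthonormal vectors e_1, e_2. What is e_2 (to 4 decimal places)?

e_2 = (0.4411, 0.5627, 0.5019, 0.4867)

e_1 = c_1/‖c_1‖ = (-4, 4, 0, -1)/5.7446 = (-0.6963, 0.6963, 0.0000, -0.1741).
r_{12} = e_1·c_2 = -0.3482.
u_2 = c_2 + 0.3482·e_1 = (1.7576, 2.2424, 2.0000, 1.9394).
‖u_2‖ = 3.9848, so e_2 = (0.4411, 0.5627, 0.5019, 0.4867).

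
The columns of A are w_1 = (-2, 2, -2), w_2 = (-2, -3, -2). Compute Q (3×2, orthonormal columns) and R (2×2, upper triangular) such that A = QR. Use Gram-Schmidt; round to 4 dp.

w_1 = (-2, 2, -2); ‖w_1‖ = 3.4641, so q_1 = (-0.5774, 0.5774, -0.5774).
q_1·w_2 = (-0.5774)·(-2) + 0.5774·(-3) + (-0.5774)·(-2) = 0.5774.
u_2 = w_2 − 0.5774·q_1 = (-1.6667, -3.3333, -1.6667).
‖u_2‖ = 4.0825, so q_2 = (-0.4082, -0.8165, -0.4082).

Q = [[-0.5774, -0.4082], [0.5774, -0.8165], [-0.5774, -0.4082]], R = [[3.4641, 0.5774], [0.0000, 4.0825]]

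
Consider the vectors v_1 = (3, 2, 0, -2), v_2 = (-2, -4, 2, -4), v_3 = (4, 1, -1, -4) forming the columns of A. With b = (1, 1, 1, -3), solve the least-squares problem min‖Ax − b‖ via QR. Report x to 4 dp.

x = (1.3546, 0.4247, -0.4309)

q_1 = v_1/‖v_1‖ = (3, 2, 0, -2)/4.1231 = (0.7276, 0.4851, 0.0000, -0.4851).
r_{12} = q_1·v_2 = -1.4552.
u_2 = v_2 + 1.4552·q_1 = (-0.9412, -3.2941, 2.0000, -4.7059).
‖u_2‖ = 6.1549, so q_2 = (-0.1529, -0.5352, 0.3249, -0.7646).
r_{13} = q_1·v_3 = 5.3358; r_{23} = q_2·v_3 = 1.5865.
u_3 = v_3 − 5.3358·q_1 − 1.5865·q_2 = (0.3602, -0.7391, -1.5155, -0.1988).
‖u_3‖ = 1.7356, so q_3 = (0.2076, -0.4259, -0.8732, -0.1145).
Qᵀb = (2.6679, 1.9306, -0.7479).
Back-substitute: x_3 = -0.7479/1.7356 = -0.4309.
x_2 = (1.9306 − 1.5865·(-0.4309))/6.1549 = 0.4247.
x_1 = (2.6679 + 1.4552·0.4247 − 5.3358·(-0.4309))/4.1231 = 1.3546.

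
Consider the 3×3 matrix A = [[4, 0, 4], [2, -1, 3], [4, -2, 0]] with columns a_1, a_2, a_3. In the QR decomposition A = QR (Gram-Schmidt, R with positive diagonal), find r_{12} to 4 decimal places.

a_1 = (4, 2, 4); ‖a_1‖ = 6.0000, so q_1 = (0.6667, 0.3333, 0.6667).
r_{12} = q_1·a_2 = -1.6667.

r_{12} = -1.6667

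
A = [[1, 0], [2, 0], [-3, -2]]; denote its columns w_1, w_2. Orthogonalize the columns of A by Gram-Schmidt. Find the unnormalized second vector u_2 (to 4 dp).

u_2 = (-0.4286, -0.8571, -0.7143)

q_1 = w_1/‖w_1‖ = (1, 2, -3)/3.7417 = (0.2673, 0.5345, -0.8018).
r_{12} = q_1·w_2 = 1.6036.
u_2 = w_2 − 1.6036·q_1 = (-0.4286, -0.8571, -0.7143).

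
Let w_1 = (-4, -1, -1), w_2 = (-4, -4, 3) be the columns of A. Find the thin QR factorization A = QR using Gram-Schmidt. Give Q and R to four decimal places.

w_1 = (-4, -1, -1); ‖w_1‖ = 4.2426, so q_1 = (-0.9428, -0.2357, -0.2357).
q_1·w_2 = (-0.9428)·(-4) + (-0.2357)·(-4) + (-0.2357)·3 = 4.0069.
u_2 = w_2 − 4.0069·q_1 = (-0.2222, -3.0556, 3.9444).
‖u_2‖ = 4.9944, so q_2 = (-0.0445, -0.6118, 0.7898).

Q = [[-0.9428, -0.0445], [-0.2357, -0.6118], [-0.2357, 0.7898]], R = [[4.2426, 4.0069], [0.0000, 4.9944]]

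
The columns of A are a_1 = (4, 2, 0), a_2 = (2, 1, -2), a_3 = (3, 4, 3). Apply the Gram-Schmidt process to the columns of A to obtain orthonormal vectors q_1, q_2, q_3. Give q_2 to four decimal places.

a_1 = (4, 2, 0); ‖a_1‖ = 4.4721, so q_1 = (0.8944, 0.4472, 0.0000).
q_1·a_2 = 0.8944·2 + 0.4472·1 + 0.0000·(-2) = 2.2361.
u_2 = a_2 − 2.2361·q_1 = (0.0000, 0.0000, -2.0000).
‖u_2‖ = 2.0000, so q_2 = (0.0000, 0.0000, -1.0000).

q_2 = (0.0000, 0.0000, -1.0000)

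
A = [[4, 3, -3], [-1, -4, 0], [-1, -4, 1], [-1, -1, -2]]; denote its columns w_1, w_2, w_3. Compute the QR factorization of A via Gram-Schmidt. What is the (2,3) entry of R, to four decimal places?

w_1 = (4, -1, -1, -1); ‖w_1‖ = 4.3589, so e_1 = (0.9177, -0.2294, -0.2294, -0.2294).
e_1·w_2 = 0.9177·3 + (-0.2294)·(-4) + (-0.2294)·(-4) + (-0.2294)·(-1) = 4.8177.
u_2 = w_2 − 4.8177·e_1 = (-1.4211, -2.8947, -2.8947, 0.1053).
‖u_2‖ = 4.3347, so e_2 = (-0.3278, -0.6678, -0.6678, 0.0243).
r_{23} = e_2·w_3 = 0.2671.

r_{23} = 0.2671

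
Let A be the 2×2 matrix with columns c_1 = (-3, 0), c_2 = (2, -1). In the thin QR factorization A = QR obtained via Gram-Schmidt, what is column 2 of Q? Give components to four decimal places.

q_2 = (0.0000, -1.0000)

c_1 = (-3, 0); ‖c_1‖ = 3.0000, so q_1 = (-1.0000, 0.0000).
q_1·c_2 = (-1.0000)·2 + 0.0000·(-1) = -2.0000.
u_2 = c_2 + 2.0000·q_1 = (0.0000, -1.0000).
‖u_2‖ = 1.0000, so q_2 = (0.0000, -1.0000).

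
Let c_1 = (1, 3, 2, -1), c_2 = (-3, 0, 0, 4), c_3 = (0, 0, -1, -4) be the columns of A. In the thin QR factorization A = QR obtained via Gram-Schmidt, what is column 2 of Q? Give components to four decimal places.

c_1 = (1, 3, 2, -1); ‖c_1‖ = 3.8730, so q_1 = (0.2582, 0.7746, 0.5164, -0.2582).
q_1·c_2 = 0.2582·(-3) + 0.7746·0 + 0.5164·0 + (-0.2582)·4 = -1.8074.
u_2 = c_2 + 1.8074·q_1 = (-2.5333, 1.4000, 0.9333, 3.5333).
‖u_2‖ = 4.6619, so q_2 = (-0.5434, 0.3003, 0.2002, 0.7579).

q_2 = (-0.5434, 0.3003, 0.2002, 0.7579)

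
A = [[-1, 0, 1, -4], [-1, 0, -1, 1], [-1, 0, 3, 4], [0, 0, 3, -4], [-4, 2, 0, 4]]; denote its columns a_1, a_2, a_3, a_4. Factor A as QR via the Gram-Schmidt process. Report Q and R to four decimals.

a_1 = (-1, -1, -1, 0, -4); ‖a_1‖ = 4.3589, so q_1 = (-0.2294, -0.2294, -0.2294, 0.0000, -0.9177).
q_1·a_2 = (-0.2294)·0 + (-0.2294)·0 + (-0.2294)·0 + 0.0000·0 + (-0.9177)·2 = -1.8353.
u_2 = a_2 + 1.8353·q_1 = (-0.4211, -0.4211, -0.4211, 0.0000, 0.3158).
‖u_2‖ = 0.7947, so q_2 = (-0.5298, -0.5298, -0.5298, 0.0000, 0.3974).
q_1·a_3 = (-0.2294)·1 + (-0.2294)·(-1) + (-0.2294)·3 + 0.0000·3 + (-0.9177)·0 = -0.6882; q_2·a_3 = (-0.5298)·1 + (-0.5298)·(-1) + (-0.5298)·3 + 0.0000·3 + 0.3974·0 = -1.5894.
u_3 = a_3 + 0.6882·q_1 + 1.5894·q_2 = (0.0000, -2.0000, 2.0000, 3.0000, 0.0000).
‖u_3‖ = 4.1231, so q_3 = (0.0000, -0.4851, 0.4851, 0.7276, 0.0000).
q_1·a_4 = (-0.2294)·(-4) + (-0.2294)·1 + (-0.2294)·4 + 0.0000·(-4) + (-0.9177)·4 = -3.9001; q_2·a_4 = (-0.5298)·(-4) + (-0.5298)·1 + (-0.5298)·4 + 0.0000·(-4) + 0.3974·4 = 1.0596; q_3·a_4 = 0.0000·(-4) + (-0.4851)·1 + 0.4851·4 + 0.7276·(-4) + 0.0000·4 = -1.4552.
u_4 = a_4 + 3.9001·q_1 − 1.0596·q_2 + 1.4552·q_3 = (-4.3333, -0.0392, 4.3725, -2.9412, 0.0000).
‖u_4‖ = 6.8227, so q_4 = (-0.6351, -0.0057, 0.6409, -0.4311, 0.0000).

Q = [[-0.2294, -0.5298, 0.0000, -0.6351], [-0.2294, -0.5298, -0.4851, -0.0057], [-0.2294, -0.5298, 0.4851, 0.6409], [0.0000, 0.0000, 0.7276, -0.4311], [-0.9177, 0.3974, 0.0000, 0.0000]], R = [[4.3589, -1.8353, -0.6882, -3.9001], [0.0000, 0.7947, -1.5894, 1.0596], [0.0000, 0.0000, 4.1231, -1.4552], [0.0000, 0.0000, 0.0000, 6.8227]]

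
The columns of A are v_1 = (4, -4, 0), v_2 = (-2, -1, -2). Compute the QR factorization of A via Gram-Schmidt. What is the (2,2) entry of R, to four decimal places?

r_{22} = 2.9155

v_1 = (4, -4, 0); ‖v_1‖ = 5.6569, so e_1 = (0.7071, -0.7071, 0.0000).
e_1·v_2 = 0.7071·(-2) + (-0.7071)·(-1) + 0.0000·(-2) = -0.7071.
u_2 = v_2 + 0.7071·e_1 = (-1.5000, -1.5000, -2.0000).
r_{22} = ‖u_2‖ = 2.9155.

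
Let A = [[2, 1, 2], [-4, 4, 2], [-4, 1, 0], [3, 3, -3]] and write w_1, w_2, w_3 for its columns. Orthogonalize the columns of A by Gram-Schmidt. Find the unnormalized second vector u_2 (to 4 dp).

u_2 = (1.4000, 3.2000, 0.2000, 3.6000)

q_1 = w_1/‖w_1‖ = (2, -4, -4, 3)/6.7082 = (0.2981, -0.5963, -0.5963, 0.4472).
r_{12} = q_1·w_2 = -1.3416.
u_2 = w_2 + 1.3416·q_1 = (1.4000, 3.2000, 0.2000, 3.6000).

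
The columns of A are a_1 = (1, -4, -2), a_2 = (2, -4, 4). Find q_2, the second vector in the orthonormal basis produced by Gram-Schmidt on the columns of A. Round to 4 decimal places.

a_1 = (1, -4, -2); ‖a_1‖ = 4.5826, so q_1 = (0.2182, -0.8729, -0.4364).
q_1·a_2 = 0.2182·2 + (-0.8729)·(-4) + (-0.4364)·4 = 2.1822.
u_2 = a_2 − 2.1822·q_1 = (1.5238, -2.0952, 4.9524).
‖u_2‖ = 5.5891, so q_2 = (0.2726, -0.3749, 0.8861).

q_2 = (0.2726, -0.3749, 0.8861)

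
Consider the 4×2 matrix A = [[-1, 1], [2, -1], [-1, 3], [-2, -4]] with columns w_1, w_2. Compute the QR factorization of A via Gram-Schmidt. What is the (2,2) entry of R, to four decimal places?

w_1 = (-1, 2, -1, -2); ‖w_1‖ = 3.1623, so e_1 = (-0.3162, 0.6325, -0.3162, -0.6325).
e_1·w_2 = (-0.3162)·1 + 0.6325·(-1) + (-0.3162)·3 + (-0.6325)·(-4) = 0.6325.
u_2 = w_2 − 0.6325·e_1 = (1.2000, -1.4000, 3.2000, -3.6000).
r_{22} = ‖u_2‖ = 5.1575.

r_{22} = 5.1575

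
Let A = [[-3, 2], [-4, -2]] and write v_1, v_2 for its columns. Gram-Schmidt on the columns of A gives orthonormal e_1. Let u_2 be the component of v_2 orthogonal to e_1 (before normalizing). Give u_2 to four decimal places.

u_2 = (2.2400, -1.6800)

e_1 = v_1/‖v_1‖ = (-3, -4)/5.0000 = (-0.6000, -0.8000).
r_{12} = e_1·v_2 = 0.4000.
u_2 = v_2 − 0.4000·e_1 = (2.2400, -1.6800).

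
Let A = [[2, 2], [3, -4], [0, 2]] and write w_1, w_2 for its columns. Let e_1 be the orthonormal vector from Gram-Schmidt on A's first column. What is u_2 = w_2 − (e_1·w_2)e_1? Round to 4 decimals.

u_2 = (3.2308, -2.1538, 2.0000)

e_1 = w_1/‖w_1‖ = (2, 3, 0)/3.6056 = (0.5547, 0.8321, 0.0000).
r_{12} = e_1·w_2 = -2.2188.
u_2 = w_2 + 2.2188·e_1 = (3.2308, -2.1538, 2.0000).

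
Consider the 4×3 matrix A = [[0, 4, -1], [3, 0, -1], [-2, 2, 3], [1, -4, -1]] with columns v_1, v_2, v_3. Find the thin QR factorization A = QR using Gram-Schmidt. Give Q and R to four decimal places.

Q = [[0.0000, 0.7135, -0.4704], [0.8018, 0.3058, 0.5116], [-0.5345, 0.1529, 0.7097], [0.2673, -0.6116, -0.1155]], R = [[3.7417, -2.1381, -2.6726], [0.0000, 5.6061, 0.0510], [0.0000, 0.0000, 2.2033]]

v_1 = (0, 3, -2, 1); ‖v_1‖ = 3.7417, so e_1 = (0.0000, 0.8018, -0.5345, 0.2673).
e_1·v_2 = 0.0000·4 + 0.8018·0 + (-0.5345)·2 + 0.2673·(-4) = -2.1381.
u_2 = v_2 + 2.1381·e_1 = (4.0000, 1.7143, 0.8571, -3.4286).
‖u_2‖ = 5.6061, so e_2 = (0.7135, 0.3058, 0.1529, -0.6116).
e_1·v_3 = 0.0000·(-1) + 0.8018·(-1) + (-0.5345)·3 + 0.2673·(-1) = -2.6726; e_2·v_3 = 0.7135·(-1) + 0.3058·(-1) + 0.1529·3 + (-0.6116)·(-1) = 0.0510.
u_3 = v_3 + 2.6726·e_1 − 0.0510·e_2 = (-1.0364, 1.1273, 1.5636, -0.2545).
‖u_3‖ = 2.2033, so e_3 = (-0.4704, 0.5116, 0.7097, -0.1155).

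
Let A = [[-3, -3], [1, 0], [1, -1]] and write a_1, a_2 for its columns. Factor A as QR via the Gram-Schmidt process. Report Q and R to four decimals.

a_1 = (-3, 1, 1); ‖a_1‖ = 3.3166, so q_1 = (-0.9045, 0.3015, 0.3015).
q_1·a_2 = (-0.9045)·(-3) + 0.3015·0 + 0.3015·(-1) = 2.4121.
u_2 = a_2 − 2.4121·q_1 = (-0.8182, -0.7273, -1.7273).
‖u_2‖ = 2.0449, so q_2 = (-0.4001, -0.3556, -0.8447).

Q = [[-0.9045, -0.4001], [0.3015, -0.3556], [0.3015, -0.8447]], R = [[3.3166, 2.4121], [0.0000, 2.0449]]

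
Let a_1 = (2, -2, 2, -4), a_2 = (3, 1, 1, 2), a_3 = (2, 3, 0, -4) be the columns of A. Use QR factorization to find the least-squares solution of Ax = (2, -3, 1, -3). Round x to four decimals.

x = (0.9721, 0.0115, -0.2283)

e_1 = a_1/‖a_1‖ = (2, -2, 2, -4)/5.2915 = (0.3780, -0.3780, 0.3780, -0.7559).
r_{12} = e_1·a_2 = -0.3780.
u_2 = a_2 + 0.3780·e_1 = (3.1429, 0.8571, 1.1429, 1.7143).
‖u_2‖ = 3.8545, so e_2 = (0.8154, 0.2224, 0.2965, 0.4447).
r_{13} = e_1·a_3 = 2.6458; r_{23} = e_2·a_3 = 0.5189.
u_3 = a_3 − 2.6458·e_1 − 0.5189·e_2 = (0.5769, 3.8846, -1.1538, -2.2308).
‖u_3‖ = 4.6616, so e_3 = (0.1238, 0.8333, -0.2475, -0.4785).
Qᵀb = (4.5356, -0.0741, -1.0643).
Back-substitute: x_3 = -1.0643/4.6616 = -0.2283.
x_2 = (-0.0741 − 0.5189·(-0.2283))/3.8545 = 0.0115.
x_1 = (4.5356 + 0.3780·0.0115 − 2.6458·(-0.2283))/5.2915 = 0.9721.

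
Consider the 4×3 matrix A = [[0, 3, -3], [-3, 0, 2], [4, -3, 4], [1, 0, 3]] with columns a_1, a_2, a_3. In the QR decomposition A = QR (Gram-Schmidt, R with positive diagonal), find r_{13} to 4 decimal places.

a_1 = (0, -3, 4, 1); ‖a_1‖ = 5.0990, so q_1 = (0.0000, -0.5883, 0.7845, 0.1961).
r_{13} = q_1·a_3 = 2.5495.

r_{13} = 2.5495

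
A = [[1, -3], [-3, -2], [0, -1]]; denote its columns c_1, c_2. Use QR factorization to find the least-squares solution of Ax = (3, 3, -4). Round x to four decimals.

q_1 = c_1/‖c_1‖ = (1, -3, 0)/3.1623 = (0.3162, -0.9487, 0.0000).
r_{12} = q_1·c_2 = 0.9487.
u_2 = c_2 − 0.9487·q_1 = (-3.3000, -1.1000, -1.0000).
‖u_2‖ = 3.6194, so q_2 = (-0.9118, -0.3039, -0.2763).
Qᵀb = (-1.8974, -2.5419).
Back-substitute: x_2 = -2.5419/3.6194 = -0.7023.
x_1 = (-1.8974 − 0.9487·(-0.7023))/3.1623 = -0.3893.

x = (-0.3893, -0.7023)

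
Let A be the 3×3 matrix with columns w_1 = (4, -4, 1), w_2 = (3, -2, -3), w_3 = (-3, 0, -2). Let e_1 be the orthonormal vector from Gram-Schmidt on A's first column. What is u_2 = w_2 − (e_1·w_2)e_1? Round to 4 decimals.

w_1 = (4, -4, 1); ‖w_1‖ = 5.7446, so e_1 = (0.6963, -0.6963, 0.1741).
e_1·w_2 = 0.6963·3 + (-0.6963)·(-2) + 0.1741·(-3) = 2.9593.
u_2 = w_2 − 2.9593·e_1 = (0.9394, 0.0606, -3.5152).

u_2 = (0.9394, 0.0606, -3.5152)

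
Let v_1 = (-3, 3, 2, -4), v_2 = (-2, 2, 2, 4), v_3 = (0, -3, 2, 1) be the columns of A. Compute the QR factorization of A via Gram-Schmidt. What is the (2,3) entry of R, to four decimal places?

v_1 = (-3, 3, 2, -4); ‖v_1‖ = 6.1644, so e_1 = (-0.4867, 0.4867, 0.3244, -0.6489).
e_1·v_2 = (-0.4867)·(-2) + 0.4867·2 + 0.3244·2 + (-0.6489)·4 = 0.0000.
u_2 = v_2 + 0.0000·e_1 = (-2.0000, 2.0000, 2.0000, 4.0000).
‖u_2‖ = 5.2915, so e_2 = (-0.3780, 0.3780, 0.3780, 0.7559).
r_{23} = e_2·v_3 = 0.3780.

r_{23} = 0.3780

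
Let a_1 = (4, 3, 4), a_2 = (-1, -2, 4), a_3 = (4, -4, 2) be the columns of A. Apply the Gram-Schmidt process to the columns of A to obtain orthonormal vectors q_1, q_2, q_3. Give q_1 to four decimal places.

a_1 = (4, 3, 4); ‖a_1‖ = 6.4031, so q_1 = (0.6247, 0.4685, 0.6247).

q_1 = (0.6247, 0.4685, 0.6247)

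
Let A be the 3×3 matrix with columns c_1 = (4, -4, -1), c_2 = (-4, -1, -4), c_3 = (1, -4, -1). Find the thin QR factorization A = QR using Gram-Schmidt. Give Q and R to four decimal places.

c_1 = (4, -4, -1); ‖c_1‖ = 5.7446, so q_1 = (0.6963, -0.6963, -0.1741).
q_1·c_2 = 0.6963·(-4) + (-0.6963)·(-1) + (-0.1741)·(-4) = -1.3926.
u_2 = c_2 + 1.3926·q_1 = (-3.0303, -1.9697, -4.2424).
‖u_2‖ = 5.5732, so q_2 = (-0.5437, -0.3534, -0.7612).
q_1·c_3 = 0.6963·1 + (-0.6963)·(-4) + (-0.1741)·(-1) = 3.6556; q_2·c_3 = (-0.5437)·1 + (-0.3534)·(-4) + (-0.7612)·(-1) = 1.6312.
u_3 = c_3 − 3.6556·q_1 − 1.6312·q_2 = (-0.6585, -0.8780, 0.8780).
‖u_3‖ = 1.4056, so q_3 = (-0.4685, -0.6247, 0.6247).

Q = [[0.6963, -0.5437, -0.4685], [-0.6963, -0.3534, -0.6247], [-0.1741, -0.7612, 0.6247]], R = [[5.7446, -1.3926, 3.6556], [0.0000, 5.5732, 1.6312], [0.0000, 0.0000, 1.4056]]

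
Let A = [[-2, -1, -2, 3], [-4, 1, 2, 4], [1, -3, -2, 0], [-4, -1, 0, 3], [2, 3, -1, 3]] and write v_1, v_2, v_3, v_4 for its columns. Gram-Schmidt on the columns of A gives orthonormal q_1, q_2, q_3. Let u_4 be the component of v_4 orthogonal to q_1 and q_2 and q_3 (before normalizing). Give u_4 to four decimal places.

u_4 = (-0.6325, 1.3159, 1.5382, -0.2049, 0.8204)

v_1 = (-2, -4, 1, -4, 2); ‖v_1‖ = 6.4031, so q_1 = (-0.3123, -0.6247, 0.1562, -0.6247, 0.3123).
q_1·v_2 = (-0.3123)·(-1) + (-0.6247)·1 + 0.1562·(-3) + (-0.6247)·(-1) + 0.3123·3 = 0.7809.
u_2 = v_2 − 0.7809·q_1 = (-0.7561, 1.4878, -3.1220, -0.5122, 2.7561).
‖u_2‖ = 4.5156, so q_2 = (-0.1674, 0.3295, -0.6914, -0.1134, 0.6104).
q_1·v_3 = (-0.3123)·(-2) + (-0.6247)·2 + 0.1562·(-2) + (-0.6247)·0 + 0.3123·(-1) = -1.2494; q_2·v_3 = (-0.1674)·(-2) + 0.3295·2 + (-0.6914)·(-2) + (-0.1134)·0 + 0.6104·(-1) = 1.7663.
u_3 = v_3 + 1.2494·q_1 − 1.7663·q_2 = (-2.0945, 0.6376, -0.5837, -0.5801, -1.6878).
‖u_3‖ = 2.8843, so q_3 = (-0.7262, 0.2210, -0.2024, -0.2011, -0.5852).
q_1·v_4 = (-0.3123)·3 + (-0.6247)·4 + 0.1562·0 + (-0.6247)·3 + 0.3123·3 = -4.3729; q_2·v_4 = (-0.1674)·3 + 0.3295·4 + (-0.6914)·0 + (-0.1134)·3 + 0.6104·3 = 2.3064; q_3·v_4 = (-0.7262)·3 + 0.2210·4 + (-0.2024)·0 + (-0.2011)·3 + (-0.5852)·3 = -3.6532.
u_4 = v_4 + 4.3729·q_1 − 2.3064·q_2 + 3.6532·q_3 = (-0.6325, 1.3159, 1.5382, -0.2049, 0.8204).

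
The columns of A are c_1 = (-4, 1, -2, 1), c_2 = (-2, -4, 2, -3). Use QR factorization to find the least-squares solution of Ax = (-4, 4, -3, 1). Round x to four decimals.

c_1 = (-4, 1, -2, 1); ‖c_1‖ = 4.6904, so e_1 = (-0.8528, 0.2132, -0.4264, 0.2132).
e_1·c_2 = (-0.8528)·(-2) + 0.2132·(-4) + (-0.4264)·2 + 0.2132·(-3) = -0.6396.
u_2 = c_2 + 0.6396·e_1 = (-2.5455, -3.8636, 1.7273, -2.8636).
‖u_2‖ = 5.7088, so e_2 = (-0.4459, -0.6768, 0.3026, -0.5016).
Qᵀb = (5.7564, -2.3329).
Back-substitute: x_2 = -2.3329/5.7088 = -0.4086.
x_1 = (5.7564 + 0.6396·(-0.4086))/4.6904 = 1.1715.

x = (1.1715, -0.4086)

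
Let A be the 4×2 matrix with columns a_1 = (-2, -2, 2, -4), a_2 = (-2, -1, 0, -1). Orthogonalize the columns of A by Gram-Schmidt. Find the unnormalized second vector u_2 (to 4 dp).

u_2 = (-1.2857, -0.2857, -0.7143, 0.4286)

q_1 = a_1/‖a_1‖ = (-2, -2, 2, -4)/5.2915 = (-0.3780, -0.3780, 0.3780, -0.7559).
r_{12} = q_1·a_2 = 1.8898.
u_2 = a_2 − 1.8898·q_1 = (-1.2857, -0.2857, -0.7143, 0.4286).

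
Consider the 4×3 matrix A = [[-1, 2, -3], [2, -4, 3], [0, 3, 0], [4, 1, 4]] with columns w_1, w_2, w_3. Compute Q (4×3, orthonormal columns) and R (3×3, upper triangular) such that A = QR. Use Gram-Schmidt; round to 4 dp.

q_1 = w_1/‖w_1‖ = (-1, 2, 0, 4)/4.5826 = (-0.2182, 0.4364, 0.0000, 0.8729).
r_{12} = q_1·w_2 = -1.3093.
u_2 = w_2 + 1.3093·q_1 = (1.7143, -3.4286, 3.0000, 2.1429).
‖u_2‖ = 5.3184, so q_2 = (0.3223, -0.6447, 0.5641, 0.4029).
r_{13} = q_1·w_3 = 5.4554; r_{23} = q_2·w_3 = -1.2893.
u_3 = w_3 − 5.4554·q_1 + 1.2893·q_2 = (-1.3939, -0.2121, 0.7273, -0.2424).
‖u_3‖ = 1.6049, so q_3 = (-0.8685, -0.1322, 0.4532, -0.1511).

Q = [[-0.2182, 0.3223, -0.8685], [0.4364, -0.6447, -0.1322], [0.0000, 0.5641, 0.4532], [0.8729, 0.4029, -0.1511]], R = [[4.5826, -1.3093, 5.4554], [0.0000, 5.3184, -1.2893], [0.0000, 0.0000, 1.6049]]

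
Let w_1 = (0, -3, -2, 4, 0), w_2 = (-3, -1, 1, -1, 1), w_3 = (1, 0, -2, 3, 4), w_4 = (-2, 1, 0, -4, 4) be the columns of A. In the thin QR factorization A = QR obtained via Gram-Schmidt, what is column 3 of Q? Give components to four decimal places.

q_1 = w_1/‖w_1‖ = (0, -3, -2, 4, 0)/5.3852 = (0.0000, -0.5571, -0.3714, 0.7428, 0.0000).
r_{12} = q_1·w_2 = -0.5571.
u_2 = w_2 + 0.5571·q_1 = (-3.0000, -1.3103, 0.7931, -0.5862, 1.0000).
‖u_2‖ = 3.5623, so q_2 = (-0.8422, -0.3678, 0.2226, -0.1646, 0.2807).
r_{13} = q_1·w_3 = 2.9711; r_{23} = q_2·w_3 = -0.6582.
u_3 = w_3 − 2.9711·q_1 + 0.6582·q_2 = (0.4457, 1.4130, -0.7500, 0.6848, 4.1848).
‖u_3‖ = 4.5540, so q_3 = (0.0979, 0.3103, -0.1647, 0.1504, 0.9189).

q_3 = (0.0979, 0.3103, -0.1647, 0.1504, 0.9189)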